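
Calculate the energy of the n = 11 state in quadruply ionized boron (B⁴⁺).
-2.81110 eV

For hydrogen-like ions, the energy levels scale with Z²:
E_n = -13.6057 Z² / n² eV

For B⁴⁺ (Z = 5) at n = 11:
E_11 = -13.6057 × 5² / 11²
E_11 = -13.6057 × 25 / 121
E_11 = -340.1425 / 121
E_11 = -2.81110 eV

The energy is 25 times more negative than hydrogen at the same n due to the stronger nuclear charge.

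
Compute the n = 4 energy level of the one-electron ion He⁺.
-3.40143 eV

For hydrogen-like ions, the energy levels scale with Z²:
E_n = -13.6057 Z² / n² eV

For He⁺ (Z = 2) at n = 4:
E_4 = -13.6057 × 2² / 4²
E_4 = -13.6057 × 4 / 16
E_4 = -54.4228 / 16
E_4 = -3.40143 eV

The energy is 4 times more negative than hydrogen at the same n due to the stronger nuclear charge.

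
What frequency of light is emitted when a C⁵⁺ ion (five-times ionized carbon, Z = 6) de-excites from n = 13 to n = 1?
1.1773e+17 Hz

First, find the transition energy:
E_13 = -13.6057 × 6² / 13² = -2.89826 eV
E_1 = -13.6057 × 6² / 1² = -489.80520 eV
|ΔE| = |E_1 - E_13| = 486.90694 eV

Convert to Joules: E = 486.90694 eV × (1.602177 × 10⁻¹⁹ J/eV) = 7.801111e-17 J

Using E = hf:
f = E/h = 7.801111e-17 J / (6.62607 × 10⁻³⁴ J·s)
f = 1.1773e+17 Hz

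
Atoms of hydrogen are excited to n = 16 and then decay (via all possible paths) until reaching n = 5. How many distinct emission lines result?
66

The electron can occupy levels n = 5, 6, ..., 16 during de-excitation — that is m = 16 - 5 + 1 = 12 distinct levels.

The number of distinct spectral lines equals the number of ways to choose 2 of these m levels (each pair gives one possible emission transition):

Number of lines = m(m-1)/2 = 12×11/2 = 66

These correspond to all possible transitions between the 12 levels:
16 → 15, 16 → 14, 16 → 13, 16 → 12, 16 → 11, 16 → 10, 16 → 9, 16 → 8...

Each transition produces a photon with a unique energy (and thus wavelength). This count does not depend on Z.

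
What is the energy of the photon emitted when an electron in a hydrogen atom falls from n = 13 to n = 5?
0.463721 eV

The energy levels are E_n = -13.6057 eV / n².

Energy at n = 13: E_13 = -13.6057 / 13² = -0.080507101 eV
Energy at n = 5: E_5 = -13.6057 / 5² = -0.544228000 eV

For emission (electron falling to lower state), the photon energy is:
E_photon = E_13 - E_5 = |-0.080507101 - (-0.544228000)|
E_photon = 0.463721 eV

This energy is carried away by the emitted photon.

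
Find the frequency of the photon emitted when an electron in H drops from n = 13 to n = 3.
3.46e+14 Hz

First, find the transition energy:
E_13 = -13.6057 / 13² = -0.0805071 eV
E_3 = -13.6057 / 3² = -1.5117444 eV
|ΔE| = |E_3 - E_13| = 1.4312373 eV

Convert to Joules: E = 1.4312373 eV × (1.602177 × 10⁻¹⁹ J/eV) = 2.2931e-19 J

Using E = hf:
f = E/h = 2.2931e-19 J / (6.62607 × 10⁻³⁴ J·s)
f = 3.46e+14 Hz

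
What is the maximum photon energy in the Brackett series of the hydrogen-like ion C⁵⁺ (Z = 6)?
30.61 eV

The series limit corresponds to the transition from n = ∞ to n = 4.
This is the highest energy (shortest wavelength) transition in the Brackett series.

E_∞ = 0 eV
E_4 = -13.6057 × 6² / 4² = -30.61 eV

Energy at series limit:
ΔE = E_∞ - E_4 = 0 - (-30.61) = 30.61 eV

This energy equals the ionization energy from the n = 4 state of C⁵⁺.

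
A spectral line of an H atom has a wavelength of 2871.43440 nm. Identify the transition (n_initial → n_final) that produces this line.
n = 11 → n = 5

First, find the photon energy from the wavelength (hc = 1239.84 eV·nm):
E = hc/λ = 1239.84 eV·nm / 2871.43440 nm = 0.43178420 eV

The energy levels of hydrogen satisfy E_n = -13.6057 / n² eV, so an emission n_i → n_f releases
ΔE = 13.6057 × (1/n_f² − 1/n_i²) eV.

Setting ΔE equal to the photon energy:
1/n_f² − 1/n_i² = 0.43178420 / 13.6057 = 0.031735537

Since 1/n_i² must be positive, we need 1/n_f² > 0.031735537, i.e. n_f ≤ 5. For each allowed n_f, solve n_i = (1/n_f² − 0.031735537)^(−1/2) and check whether it is a whole number:
  n_f = 1: 1/n_i² = 1.000000000 − 0.031735537 = 0.968264463 → n_i = 1.016  (not an integer) ✗
  n_f = 2: 1/n_i² = 0.250000000 − 0.031735537 = 0.218264463 → n_i = 2.140  (not an integer) ✗
  n_f = 3: 1/n_i² = 0.111111111 − 0.031735537 = 0.079375574 → n_i = 3.549  (not an integer) ✗
  n_f = 4: 1/n_i² = 0.062500000 − 0.031735537 = 0.030764463 → n_i = 5.701  (not an integer) ✗
  n_f = 5: 1/n_i² = 0.040000000 − 0.031735537 = 0.008264463 → n_i = 11.000  → integer, n_i = 11 ✓

Only n_f = 5 gives an integer upper level, n_i = 11.

The transition is from n = 11 to n = 5 (emission).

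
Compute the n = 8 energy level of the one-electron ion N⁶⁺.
-10.417 eV

For hydrogen-like ions, the energy levels scale with Z²:
E_n = -13.6057 Z² / n² eV

For N⁶⁺ (Z = 7) at n = 8:
E_8 = -13.6057 × 7² / 8²
E_8 = -13.6057 × 49 / 64
E_8 = -666.6793 / 64
E_8 = -10.417 eV

The energy is 49 times more negative than hydrogen at the same n due to the stronger nuclear charge.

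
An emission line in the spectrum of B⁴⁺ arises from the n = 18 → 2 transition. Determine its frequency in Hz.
2.03077e+16 Hz

First, find the transition energy:
E_18 = -13.6057 × 5² / 18² = -1.0498225 eV
E_2 = -13.6057 × 5² / 2² = -85.0356250 eV
|ΔE| = |E_2 - E_18| = 83.9858025 eV

Convert to Joules: E = 83.9858025 eV × (1.602177 × 10⁻¹⁹ J/eV) = 1.3456012e-17 J

Using E = hf:
f = E/h = 1.3456012e-17 J / (6.62607 × 10⁻³⁴ J·s)
f = 2.03077e+16 Hz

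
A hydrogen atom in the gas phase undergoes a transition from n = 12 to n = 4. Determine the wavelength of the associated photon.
1640.2772 nm

First, find the transition energy using E_n = -13.6057 / n² eV:
E_12 = -13.6057 / 12² = -0.0944840278 eV
E_4 = -13.6057 / 4² = -0.8503562500 eV

Photon energy: |ΔE| = |E_4 - E_12| = 0.7558722222 eV

Convert to wavelength using E = hc/λ with hc = 1239.84 eV·nm:
λ = hc/E = 1239.84 eV·nm / 0.7558722222 eV
λ = 1640.2772 nm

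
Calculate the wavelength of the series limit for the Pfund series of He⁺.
569.540707 nm

The series limit corresponds to the transition from n = ∞ to n = 5.
This is the highest energy (shortest wavelength) transition in the Pfund series.

E_∞ = 0 eV
E_5 = -13.6057 × 2² / 5² = -2.1769120000 eV

Energy at series limit:
ΔE = E_∞ - E_5 = 0 - (-2.1769120000) = 2.1769120000 eV
λ = hc/E = 1239.84 eV·nm / 2.1769120000 eV = 569.540707 nm

This energy equals the ionization energy from the n = 5 state of He⁺.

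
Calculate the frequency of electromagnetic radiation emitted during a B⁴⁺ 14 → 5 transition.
2.8702e+15 Hz

First, find the transition energy:
E_14 = -13.6057 × 5² / 14² = -1.735421 eV
E_5 = -13.6057 × 5² / 5² = -13.605700 eV
|ΔE| = |E_5 - E_14| = 11.870279 eV

Convert to Joules: E = 11.870279 eV × (1.602177 × 10⁻¹⁹ J/eV) = 1.901829e-18 J

Using E = hf:
f = E/h = 1.901829e-18 J / (6.62607 × 10⁻³⁴ J·s)
f = 2.8702e+15 Hz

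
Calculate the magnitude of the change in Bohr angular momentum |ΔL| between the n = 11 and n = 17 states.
6.3274e-34 J·s (or 6ℏ)

In the Bohr model, L_n = nℏ where ℏ = 1.054572e-34 J·s.

L_17 = 17ℏ = 1.792772e-33 J·s
L_11 = 11ℏ = 1.160029e-33 J·s

ΔL = L_17 - L_11 = (17 - 11)ℏ = 6ℏ
ΔL = 6 × 1.054572e-34 J·s = 6.3274e-34 J·s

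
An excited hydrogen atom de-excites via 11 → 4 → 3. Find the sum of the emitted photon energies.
1.3993 eV

The energy levels of hydrogen are E_n = -13.6057 / n² eV.

First transition (11 → 4):
ΔE₁ = |E_4 - E_11|
ΔE₁ = |-0.8503562500 - (-0.1124438017)| = 0.7379124 eV

Second transition (4 → 3):
ΔE₂ = |E_3 - E_4|
ΔE₂ = |-1.5117444444 - (-0.8503562500)| = 0.6613882 eV

Total energy released:
E_total = ΔE₁ + ΔE₂ = 0.7379124 + 0.6613882 = 1.3993 eV

Note: This equals the direct transition 11 → 3: 1.3993 eV ✓
Energy is conserved regardless of the path taken.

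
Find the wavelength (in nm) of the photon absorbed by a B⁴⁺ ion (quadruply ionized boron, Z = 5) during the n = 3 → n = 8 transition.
38.174 nm

First, find the transition energy using E_n = -13.6057 Z² / n² eV:
E_3 = -13.6057 × 5² / 3² = -37.79361 eV
E_8 = -13.6057 × 5² / 8² = -5.31473 eV

Photon energy: |ΔE| = |E_8 - E_3| = 32.47888 eV

Convert to wavelength using E = hc/λ with hc = 1239.84 eV·nm:
λ = hc/E = 1239.84 eV·nm / 32.47888 eV
λ = 38.174 nm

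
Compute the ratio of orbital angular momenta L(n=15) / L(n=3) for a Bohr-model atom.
5.00

In the Bohr model, L_n = nℏ, so the ratio is purely the ratio of quantum numbers:

L_15/L_3 = 15ℏ / 3ℏ = 15/3 = 5.00

The angular momentum scales linearly with n.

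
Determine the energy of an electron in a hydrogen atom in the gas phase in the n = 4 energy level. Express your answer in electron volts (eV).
-0.850 eV

The energy levels of a hydrogen-like atom are given by:
E_n = -13.6057 eV / n²

For n = 4:
E_4 = -13.6057 eV / 4²
E_4 = -13.6057 eV / 16
E_4 = -0.850 eV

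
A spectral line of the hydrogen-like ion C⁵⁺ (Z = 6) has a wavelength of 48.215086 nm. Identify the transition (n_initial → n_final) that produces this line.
n = 10 → n = 4

First, find the photon energy from the wavelength (hc = 1239.84 eV·nm):
E = hc/λ = 1239.84 eV·nm / 48.215086 nm = 25.714773 eV

The energy levels of C⁵⁺ satisfy E_n = -13.6057 × 6² / n² eV, so an emission n_i → n_f releases
ΔE = 13.6057 × 6² × (1/n_f² − 1/n_i²) eV.

Setting ΔE equal to the photon energy:
1/n_f² − 1/n_i² = 25.714773 / (13.6057 × 6²) = 0.052500000

Since 1/n_i² must be positive, we need 1/n_f² > 0.052500000, i.e. n_f ≤ 4. For each allowed n_f, solve n_i = (1/n_f² − 0.052500000)^(−1/2) and check whether it is a whole number:
  n_f = 1: 1/n_i² = 1.000000000 − 0.052500000 = 0.947500000 → n_i = 1.027  (not an integer) ✗
  n_f = 2: 1/n_i² = 0.250000000 − 0.052500000 = 0.197500000 → n_i = 2.250  (not an integer) ✗
  n_f = 3: 1/n_i² = 0.111111111 − 0.052500000 = 0.058611111 → n_i = 4.131  (not an integer) ✗
  n_f = 4: 1/n_i² = 0.062500000 − 0.052500000 = 0.010000000 → n_i = 10.000  → integer, n_i = 10 ✓

Only n_f = 4 gives an integer upper level, n_i = 10.

The transition is from n = 10 to n = 4 (emission).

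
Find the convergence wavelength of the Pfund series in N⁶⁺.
46.493119 nm

The series limit corresponds to the transition from n = ∞ to n = 5.
This is the highest energy (shortest wavelength) transition in the Pfund series.

E_∞ = 0 eV
E_5 = -13.6057 × 7² / 5² = -26.66717200 eV

Energy at series limit:
ΔE = E_∞ - E_5 = 0 - (-26.66717200) = 26.66717200 eV
λ = hc/E = 1239.84 eV·nm / 26.66717200 eV = 46.493119 nm

This energy equals the ionization energy from the n = 5 state of N⁶⁺.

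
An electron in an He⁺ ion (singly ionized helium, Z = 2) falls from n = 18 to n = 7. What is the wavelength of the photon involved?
1315.20411 nm

First, find the transition energy using E_n = -13.6057 Z² / n² eV:
E_18 = -13.6057 × 2² / 18² = -0.16797160494 eV
E_7 = -13.6057 × 2² / 7² = -1.11066938776 eV

Photon energy: |ΔE| = |E_7 - E_18| = 0.94269778282 eV

Convert to wavelength using E = hc/λ with hc = 1239.84 eV·nm:
λ = hc/E = 1239.84 eV·nm / 0.94269778282 eV
λ = 1315.20411 nm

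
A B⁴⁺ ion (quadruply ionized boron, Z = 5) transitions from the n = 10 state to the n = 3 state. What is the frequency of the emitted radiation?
8.31600e+15 Hz

First, find the transition energy:
E_10 = -13.6057 × 5² / 10² = -3.4014250 eV
E_3 = -13.6057 × 5² / 3² = -37.7936111 eV
|ΔE| = |E_3 - E_10| = 34.3921861 eV

Convert to Joules: E = 34.3921861 eV × (1.602177 × 10⁻¹⁹ J/eV) = 5.5102370e-18 J

Using E = hf:
f = E/h = 5.5102370e-18 J / (6.62607 × 10⁻³⁴ J·s)
f = 8.31600e+15 Hz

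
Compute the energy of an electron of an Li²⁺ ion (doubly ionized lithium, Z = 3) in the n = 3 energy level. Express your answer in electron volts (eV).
-13.605700 eV

The energy levels of a hydrogen-like atom are given by:
E_n = -13.6057 Z² / n² eV  (with Z = 3 for Li²⁺)

For n = 3:
E_3 = -13.6057 × 3² / 3²
E_3 = -13.6057 × 9 / 9
E_3 = -13.605700 eV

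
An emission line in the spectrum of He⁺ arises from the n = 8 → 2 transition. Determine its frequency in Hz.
3.0842e+15 Hz

First, find the transition energy:
E_8 = -13.6057 × 2² / 8² = -0.850356 eV
E_2 = -13.6057 × 2² / 2² = -13.605700 eV
|ΔE| = |E_2 - E_8| = 12.755344 eV

Convert to Joules: E = 12.755344 eV × (1.602177 × 10⁻¹⁹ J/eV) = 2.043632e-18 J

Using E = hf:
f = E/h = 2.043632e-18 J / (6.62607 × 10⁻³⁴ J·s)
f = 3.0842e+15 Hz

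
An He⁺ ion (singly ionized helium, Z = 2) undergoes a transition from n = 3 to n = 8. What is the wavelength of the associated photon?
238.59 nm

First, find the transition energy using E_n = -13.6057 Z² / n² eV:
E_3 = -13.6057 × 2² / 3² = -6.046978 eV
E_8 = -13.6057 × 2² / 8² = -0.850356 eV

Photon energy: |ΔE| = |E_8 - E_3| = 5.196622 eV

Convert to wavelength using E = hc/λ with hc = 1239.84 eV·nm:
λ = hc/E = 1239.84 eV·nm / 5.196622 eV
λ = 238.59 nm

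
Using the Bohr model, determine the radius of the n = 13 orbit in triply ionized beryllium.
2.235774 nm (or 22.357737 Å)

The Bohr radius formula is:
r_n = n² a₀ / Z

where a₀ = 0.052917721 nm is the Bohr radius.

For Be³⁺ (Z = 4) at n = 13:
r_13 = 13² × 0.052917721 nm / 4
r_13 = 169 × 0.052917721 nm / 4
r_13 = 8.9430948 nm / 4
r_13 = 2.235774 nm

The electron orbits at approximately 2.235774 nm from the nucleus.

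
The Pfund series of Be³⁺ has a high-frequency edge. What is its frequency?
2.11e+15 Hz

The series limit corresponds to the transition from n = ∞ to n = 5.
This is the highest energy (shortest wavelength) transition in the Pfund series.

E_∞ = 0 eV
E_5 = -13.6057 × 4² / 5² = -8.70765 eV

Energy at series limit:
ΔE = E_∞ - E_5 = 0 - (-8.70765) = 8.70765 eV
E = 8.70765 eV × (1.602177 × 10⁻¹⁹ J/eV) = 1.3951e-18 J
f = E/h = 1.3951e-18 J / (6.62607 × 10⁻³⁴ J·s) = 2.11e+15 Hz

This energy equals the ionization energy from the n = 5 state of Be³⁺.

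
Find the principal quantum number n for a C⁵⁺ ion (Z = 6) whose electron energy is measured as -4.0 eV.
n = 11

The exact energy levels follow E_n = -13.6057 Z² / n² eV with Z = 6.

The measured value (-4.0 eV) is reported to only 2 significant figures, so we must test candidate n values and see which one matches to that precision.

Candidate energies:
  n = 9:  E = -13.6057 × 6² / 9² = -6.04698 eV
  n = 10:  E = -13.6057 × 6² / 10² = -4.89805 eV
  n = 11:  E = -13.6057 × 6² / 11² = -4.04798 eV  ← matches
  n = 12:  E = -13.6057 × 6² / 12² = -3.40143 eV
  n = 13:  E = -13.6057 × 6² / 13² = -2.89826 eV

Checking against the measurement of -4.0 eV (2 sig figs), only n = 11 agrees:
E_11 = -4.04798 eV, which rounds to -4.0 eV ✓

Therefore n = 11.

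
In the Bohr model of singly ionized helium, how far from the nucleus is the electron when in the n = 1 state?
0.0265 nm (or 0.2646 Å)

The Bohr radius formula is:
r_n = n² a₀ / Z

where a₀ = 0.0529177 nm is the Bohr radius.

For He⁺ (Z = 2) at n = 1:
r_1 = 1² × 0.0529177 nm / 2
r_1 = 1 × 0.0529177 nm / 2
r_1 = 0.05292 nm / 2
r_1 = 0.0265 nm

The electron orbits at approximately 0.0265 nm from the nucleus.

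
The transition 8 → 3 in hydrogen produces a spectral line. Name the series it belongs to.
Paschen series

The spectral series in hydrogen are named based on the final (lower) energy level:
- Lyman series: n_final = 1 (ultraviolet)
- Balmer series: n_final = 2 (visible/near-UV)
- Paschen series: n_final = 3 (infrared)
- Brackett series: n_final = 4 (infrared)
- Pfund series: n_final = 5 (far infrared)

Since this transition ends at n = 3, it belongs to the Paschen series.

For reference, this 8 → 3 line has photon energy
ΔE = 13.6057 eV × (1/3² - 1/8²) = 1.2991554 eV,
corresponding to wavelength λ = hc/ΔE = 1239.84 eV·nm / 1.2991554 eV = 954.343 nm in the infrared region.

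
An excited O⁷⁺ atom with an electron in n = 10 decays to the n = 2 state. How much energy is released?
208.984 eV

The energy levels are E_n = -13.6057 Z² eV / n².

Energy at n = 10: E_10 = -13.6057 × 8² / 10² = -8.707648 eV
Energy at n = 2: E_2 = -13.6057 × 8² / 2² = -217.691200 eV

For emission (electron falling to lower state), the photon energy is:
E_photon = E_10 - E_2 = |-8.707648 - (-217.691200)|
E_photon = 208.984 eV

This energy is carried away by the emitted photon.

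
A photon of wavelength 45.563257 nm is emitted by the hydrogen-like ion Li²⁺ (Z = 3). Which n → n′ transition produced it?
n = 6 → n = 2

First, find the photon energy from the wavelength (hc = 1239.84 eV·nm):
E = hc/λ = 1239.84 eV·nm / 45.563257 nm = 27.211400 eV

The energy levels of Li²⁺ satisfy E_n = -13.6057 × 3² / n² eV, so an emission n_i → n_f releases
ΔE = 13.6057 × 3² × (1/n_f² − 1/n_i²) eV.

Setting ΔE equal to the photon energy:
1/n_f² − 1/n_i² = 27.211400 / (13.6057 × 3²) = 0.22222222

Since 1/n_i² must be positive, we need 1/n_f² > 0.22222222, i.e. n_f ≤ 2. For each allowed n_f, solve n_i = (1/n_f² − 0.22222222)^(−1/2) and check whether it is a whole number:
  n_f = 1: 1/n_i² = 1.00000000 − 0.22222222 = 0.77777778 → n_i = 1.134  (not an integer) ✗
  n_f = 2: 1/n_i² = 0.25000000 − 0.22222222 = 0.02777778 → n_i = 6.000  → integer, n_i = 6 ✓

Only n_f = 2 gives an integer upper level, n_i = 6.

The transition is from n = 6 to n = 2 (emission).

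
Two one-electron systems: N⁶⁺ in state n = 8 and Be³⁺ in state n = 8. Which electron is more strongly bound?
N⁶⁺ at n = 8 (E = -10.41686 eV)

Using E_n = -13.6057 Z² / n² eV:

N⁶⁺ (Z = 7) at n = 8:
E = -13.6057 × 7² / 8² = -13.6057 × 49 / 64 = -10.41686406 eV

Be³⁺ (Z = 4) at n = 8:
E = -13.6057 × 4² / 8² = -13.6057 × 16 / 64 = -3.40142500 eV

Since -10.41686406 eV < -3.40142500 eV,
N⁶⁺ at n = 8 is more tightly bound (requires more energy to ionize).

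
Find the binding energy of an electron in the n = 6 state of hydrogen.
0.38 eV

The ionization energy is the energy needed to remove the electron completely (n → ∞).

For hydrogen, E_n = -13.6057 eV / n².

At n = 6: E_6 = -13.6057 / 6² = -0.37794 eV
At n = ∞: E_∞ = 0 eV

Ionization energy = E_∞ - E_6 = 0 - (-0.37794) = 0.37794 eV
Ionization energy ≈ 0.38 eV

This is also called the binding energy of the electron in state n = 6.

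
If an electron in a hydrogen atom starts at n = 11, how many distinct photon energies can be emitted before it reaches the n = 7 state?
10

The electron can occupy levels n = 7, 8, ..., 11 during de-excitation — that is m = 11 - 7 + 1 = 5 distinct levels.

The number of distinct spectral lines equals the number of ways to choose 2 of these m levels (each pair gives one possible emission transition):

Number of lines = m(m-1)/2 = 5×4/2 = 10

These correspond to all possible transitions between the 5 levels:
11 → 10, 11 → 9, 11 → 8, 11 → 7, 10 → 9, 10 → 8, 10 → 7, 9 → 8...

Each transition produces a photon with a unique energy (and thus wavelength). This count does not depend on Z.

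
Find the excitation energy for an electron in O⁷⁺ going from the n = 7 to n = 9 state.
7.0205 eV

The energy levels of a hydrogen-like atom are E_n = -13.6057 Z² eV / n².

Energy at n = 7: E_7 = -13.6057 × 8² / 7² = -17.7707102 eV
Energy at n = 9: E_9 = -13.6057 × 8² / 9² = -10.7501827 eV

The excitation energy is the difference:
ΔE = E_9 - E_7
ΔE = -10.7501827 - (-17.7707102)
ΔE = 7.0205 eV

Since this is positive, energy must be absorbed (photon absorption).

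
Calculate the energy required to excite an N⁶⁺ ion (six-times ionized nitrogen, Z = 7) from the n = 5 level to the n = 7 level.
13.061472 eV

The energy levels of a hydrogen-like atom are E_n = -13.6057 Z² eV / n².

Energy at n = 5: E_5 = -13.6057 × 7² / 5² = -26.667172000 eV
Energy at n = 7: E_7 = -13.6057 × 7² / 7² = -13.605700000 eV

The excitation energy is the difference:
ΔE = E_7 - E_5
ΔE = -13.605700000 - (-26.667172000)
ΔE = 13.061472 eV

Since this is positive, energy must be absorbed (photon absorption).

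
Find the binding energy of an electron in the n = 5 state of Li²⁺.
4.90 eV

The ionization energy is the energy needed to remove the electron completely (n → ∞).

For a hydrogen-like ion with Z = 3, E_n = -13.6057 Z² / n² eV.

At n = 5: E_5 = -13.6057 × 3² / 5² = -4.89805 eV
At n = ∞: E_∞ = 0 eV

Ionization energy = E_∞ - E_5 = 0 - (-4.89805) = 4.89805 eV
Ionization energy ≈ 4.90 eV

This is also called the binding energy of the electron in state n = 5.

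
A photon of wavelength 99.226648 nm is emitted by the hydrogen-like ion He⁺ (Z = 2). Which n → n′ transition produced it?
n = 7 → n = 2

First, find the photon energy from the wavelength (hc = 1239.84 eV·nm):
E = hc/λ = 1239.84 eV·nm / 99.226648 nm = 12.495031 eV

The energy levels of He⁺ satisfy E_n = -13.6057 × 2² / n² eV, so an emission n_i → n_f releases
ΔE = 13.6057 × 2² × (1/n_f² − 1/n_i²) eV.

Setting ΔE equal to the photon energy:
1/n_f² − 1/n_i² = 12.495031 / (13.6057 × 2²) = 0.22959184

Since 1/n_i² must be positive, we need 1/n_f² > 0.22959184, i.e. n_f ≤ 2. For each allowed n_f, solve n_i = (1/n_f² − 0.22959184)^(−1/2) and check whether it is a whole number:
  n_f = 1: 1/n_i² = 1.00000000 − 0.22959184 = 0.77040816 → n_i = 1.139  (not an integer) ✗
  n_f = 2: 1/n_i² = 0.25000000 − 0.22959184 = 0.02040816 → n_i = 7.000  → integer, n_i = 7 ✓

Only n_f = 2 gives an integer upper level, n_i = 7.

The transition is from n = 7 to n = 2 (emission).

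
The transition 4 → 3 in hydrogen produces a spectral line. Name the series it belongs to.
Paschen series

The spectral series in hydrogen are named based on the final (lower) energy level:
- Lyman series: n_final = 1 (ultraviolet)
- Balmer series: n_final = 2 (visible/near-UV)
- Paschen series: n_final = 3 (infrared)
- Brackett series: n_final = 4 (infrared)
- Pfund series: n_final = 5 (far infrared)

Since this transition ends at n = 3, it belongs to the Paschen series.

For reference, this 4 → 3 line has photon energy
ΔE = 13.6057 eV × (1/3² - 1/4²) = 0.66138819444 eV,
corresponding to wavelength λ = hc/ΔE = 1239.84 eV·nm / 0.66138819444 eV = 1874.60256 nm in the infrared region.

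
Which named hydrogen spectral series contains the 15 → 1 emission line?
Lyman series

The spectral series in hydrogen are named based on the final (lower) energy level:
- Lyman series: n_final = 1 (ultraviolet)
- Balmer series: n_final = 2 (visible/near-UV)
- Paschen series: n_final = 3 (infrared)
- Brackett series: n_final = 4 (infrared)
- Pfund series: n_final = 5 (far infrared)

Since this transition ends at n = 1, it belongs to the Lyman series.

For reference, this 15 → 1 line has photon energy
ΔE = 13.6057 eV × (1/1² - 1/15²) = 13.54523022 eV,
corresponding to wavelength λ = hc/ΔE = 1239.84 eV·nm / 13.54523022 eV = 91.533328 nm in the ultraviolet region.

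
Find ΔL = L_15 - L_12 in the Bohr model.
3.1637e-34 J·s (or 3ℏ)

In the Bohr model, L_n = nℏ where ℏ = 1.054572e-34 J·s.

L_15 = 15ℏ = 1.581858e-33 J·s
L_12 = 12ℏ = 1.265486e-33 J·s

ΔL = L_15 - L_12 = (15 - 12)ℏ = 3ℏ
ΔL = 3 × 1.054572e-34 J·s = 3.1637e-34 J·s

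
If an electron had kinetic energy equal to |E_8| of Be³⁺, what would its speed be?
1.09e+06 m/s (or 0.365% of c)

The binding energy at n = 8 for Be³⁺ is:
E_8 = -13.6057 × 4²/8² = -3.40143 eV
|E_8| = 3.40143 eV

Convert to Joules:
KE = 3.40143 eV × (1.602177 × 10⁻¹⁹ J/eV) = 5.4497e-19 J

Using KE = ½mv²:
v = √(2·KE/m_e)
v = √(2 × 5.4497e-19 J / 9.10938 × 10⁻³¹ kg)
v = 1.09e+06 m/s

This is approximately 0.365% the speed of light.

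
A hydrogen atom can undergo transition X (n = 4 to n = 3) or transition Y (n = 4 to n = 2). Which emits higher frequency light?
4 → 2

Calculate the energy for each transition:

Transition 4 → 3:
ΔE₁ = |E_3 - E_4| = |-13.6057/3² - (-13.6057/4²)|
ΔE₁ = |-1.511744444 - (-0.850356250)| = 0.661388 eV

Transition 4 → 2:
ΔE₂ = |E_2 - E_4| = |-13.6057/2² - (-13.6057/4²)|
ΔE₂ = |-3.401425000 - (-0.850356250)| = 2.551069 eV

Since 2.551069 eV > 0.661388 eV, the transition 4 → 2 emits the more energetic photon.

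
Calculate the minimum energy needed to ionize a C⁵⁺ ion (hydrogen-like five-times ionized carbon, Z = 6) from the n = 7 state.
9.996 eV

The ionization energy is the energy needed to remove the electron completely (n → ∞).

For a hydrogen-like ion with Z = 6, E_n = -13.6057 Z² / n² eV.

At n = 7: E_7 = -13.6057 × 6² / 7² = -9.996024 eV
At n = ∞: E_∞ = 0 eV

Ionization energy = E_∞ - E_7 = 0 - (-9.996024) = 9.996024 eV
Ionization energy ≈ 9.996 eV

This is also called the binding energy of the electron in state n = 7.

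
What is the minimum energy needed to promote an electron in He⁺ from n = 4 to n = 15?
3.160 eV

The energy levels of a hydrogen-like atom are E_n = -13.6057 Z² eV / n².

Energy at n = 4: E_4 = -13.6057 × 2² / 4² = -3.401425 eV
Energy at n = 15: E_15 = -13.6057 × 2² / 15² = -0.241879 eV

The excitation energy is the difference:
ΔE = E_15 - E_4
ΔE = -0.241879 - (-3.401425)
ΔE = 3.160 eV

Since this is positive, energy must be absorbed (photon absorption).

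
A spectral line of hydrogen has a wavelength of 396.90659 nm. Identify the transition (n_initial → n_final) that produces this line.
n = 7 → n = 2

First, find the photon energy from the wavelength (hc = 1239.84 eV·nm):
E = hc/λ = 1239.84 eV·nm / 396.90659 nm = 3.1237577 eV

The energy levels of hydrogen satisfy E_n = -13.6057 / n² eV, so an emission n_i → n_f releases
ΔE = 13.6057 × (1/n_f² − 1/n_i²) eV.

Setting ΔE equal to the photon energy:
1/n_f² − 1/n_i² = 3.1237577 / 13.6057 = 0.22959184

Since 1/n_i² must be positive, we need 1/n_f² > 0.22959184, i.e. n_f ≤ 2. For each allowed n_f, solve n_i = (1/n_f² − 0.22959184)^(−1/2) and check whether it is a whole number:
  n_f = 1: 1/n_i² = 1.00000000 − 0.22959184 = 0.77040816 → n_i = 1.139  (not an integer) ✗
  n_f = 2: 1/n_i² = 0.25000000 − 0.22959184 = 0.02040816 → n_i = 7.000  → integer, n_i = 7 ✓

Only n_f = 2 gives an integer upper level, n_i = 7.

The transition is from n = 7 to n = 2 (emission).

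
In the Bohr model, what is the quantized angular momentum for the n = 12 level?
1.2655e-33 J·s (or 12ℏ)

In the Bohr model, angular momentum is quantized:
L = nℏ

where ℏ = h/(2π) = 1.054572e-34 J·s

For n = 12:
L = 12 × 1.054572e-34 J·s
L = 1.2655e-33 J·s

This can also be written as L = 12ℏ.
The angular momentum is an integer multiple of the reduced Planck constant.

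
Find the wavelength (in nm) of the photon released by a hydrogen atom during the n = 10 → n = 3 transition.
901.25 nm

First, find the transition energy using E_n = -13.6057 / n² eV:
E_10 = -13.6057 / 10² = -0.136057 eV
E_3 = -13.6057 / 3² = -1.511744 eV

Photon energy: |ΔE| = |E_3 - E_10| = 1.375687 eV

Convert to wavelength using E = hc/λ with hc = 1239.84 eV·nm:
λ = hc/E = 1239.84 eV·nm / 1.375687 eV
λ = 901.25 nm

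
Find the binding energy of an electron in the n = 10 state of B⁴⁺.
3.401 eV

The ionization energy is the energy needed to remove the electron completely (n → ∞).

For a hydrogen-like ion with Z = 5, E_n = -13.6057 Z² / n² eV.

At n = 10: E_10 = -13.6057 × 5² / 10² = -3.401425 eV
At n = ∞: E_∞ = 0 eV

Ionization energy = E_∞ - E_10 = 0 - (-3.401425) = 3.401425 eV
Ionization energy ≈ 3.401 eV

This is also called the binding energy of the electron in state n = 10.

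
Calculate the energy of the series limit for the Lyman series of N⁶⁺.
666.679 eV

The series limit corresponds to the transition from n = ∞ to n = 1.
This is the highest energy (shortest wavelength) transition in the Lyman series.

E_∞ = 0 eV
E_1 = -13.6057 × 7² / 1² = -666.679 eV

Energy at series limit:
ΔE = E_∞ - E_1 = 0 - (-666.679) = 666.679 eV

This energy equals the ionization energy from the n = 1 state of N⁶⁺.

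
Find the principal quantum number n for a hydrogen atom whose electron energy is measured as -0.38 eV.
n = 6

The exact energy levels follow E_n = -13.6057 eV / n².

The measured value (-0.38 eV) is reported to only 2 significant figures, so we must test candidate n values and see which one matches to that precision.

Candidate energies:
  n = 4:  E = -13.6057/4² = -0.85036 eV
  n = 5:  E = -13.6057/5² = -0.54423 eV
  n = 6:  E = -13.6057/6² = -0.37794 eV  ← matches
  n = 7:  E = -13.6057/7² = -0.27767 eV
  n = 8:  E = -13.6057/8² = -0.21259 eV

Checking against the measurement of -0.38 eV (2 sig figs), only n = 6 agrees:
E_6 = -0.37794 eV, which rounds to -0.38 eV ✓

Therefore n = 6.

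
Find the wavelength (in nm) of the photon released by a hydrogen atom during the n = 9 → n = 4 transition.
1816.92248 nm

First, find the transition energy using E_n = -13.6057 / n² eV:
E_9 = -13.6057 / 9² = -0.16797160494 eV
E_4 = -13.6057 / 4² = -0.85035625000 eV

Photon energy: |ΔE| = |E_4 - E_9| = 0.68238464506 eV

Convert to wavelength using E = hc/λ with hc = 1239.84 eV·nm:
λ = hc/E = 1239.84 eV·nm / 0.68238464506 eV
λ = 1816.92248 nm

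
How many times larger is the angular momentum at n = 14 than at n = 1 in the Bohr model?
14.00

In the Bohr model, L_n = nℏ, so the ratio is purely the ratio of quantum numbers:

L_14/L_1 = 14ℏ / 1ℏ = 14/1 = 14.00

The angular momentum scales linearly with n.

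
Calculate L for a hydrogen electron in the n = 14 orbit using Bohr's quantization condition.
1.48e-33 J·s (or 14ℏ)

In the Bohr model, angular momentum is quantized:
L = nℏ

where ℏ = h/(2π) = 1.0546e-34 J·s

For n = 14:
L = 14 × 1.0546e-34 J·s
L = 1.48e-33 J·s

This can also be written as L = 14ℏ.
The angular momentum is an integer multiple of the reduced Planck constant.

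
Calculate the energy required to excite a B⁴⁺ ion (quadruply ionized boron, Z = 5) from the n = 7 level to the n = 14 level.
5.20626 eV

The energy levels of a hydrogen-like atom are E_n = -13.6057 Z² eV / n².

Energy at n = 7: E_7 = -13.6057 × 5² / 7² = -6.94168367 eV
Energy at n = 14: E_14 = -13.6057 × 5² / 14² = -1.73542092 eV

The excitation energy is the difference:
ΔE = E_14 - E_7
ΔE = -1.73542092 - (-6.94168367)
ΔE = 5.20626 eV

Since this is positive, energy must be absorbed (photon absorption).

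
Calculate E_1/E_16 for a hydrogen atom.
256.000

Using E_n = -13.6057 Z² / n² eV with Z = 1:

E_1 = -13.6057 / 1² = -13.6057 / 1 = -13.605700000 eV
E_16 = -13.6057 / 16² = -13.6057 / 256 = -0.053147266 eV

The ratio is:
E_1/E_16 = (-13.605700000) / (-0.053147266)
E_1/E_16 = (-13.6057/1) / (-13.6057/256)
E_1/E_16 = 256/1
E_1/E_16 = 256.000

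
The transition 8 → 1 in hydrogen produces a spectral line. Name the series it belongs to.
Lyman series

The spectral series in hydrogen are named based on the final (lower) energy level:
- Lyman series: n_final = 1 (ultraviolet)
- Balmer series: n_final = 2 (visible/near-UV)
- Paschen series: n_final = 3 (infrared)
- Brackett series: n_final = 4 (infrared)
- Pfund series: n_final = 5 (far infrared)

Since this transition ends at n = 1, it belongs to the Lyman series.

For reference, this 8 → 1 line has photon energy
ΔE = 13.6057 eV × (1/1² - 1/8²) = 13.393111 eV,
corresponding to wavelength λ = hc/ΔE = 1239.84 eV·nm / 13.393111 eV = 92.5730 nm in the ultraviolet region.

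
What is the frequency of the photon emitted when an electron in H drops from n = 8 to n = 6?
3.9981e+13 Hz

First, find the transition energy:
E_8 = -13.6057 / 8² = -0.21258906 eV
E_6 = -13.6057 / 6² = -0.37793611 eV
|ΔE| = |E_6 - E_8| = 0.16534705 eV

Convert to Joules: E = 0.16534705 eV × (1.602177 × 10⁻¹⁹ J/eV) = 2.649152e-20 J

Using E = hf:
f = E/h = 2.649152e-20 J / (6.62607 × 10⁻³⁴ J·s)
f = 3.9981e+13 Hz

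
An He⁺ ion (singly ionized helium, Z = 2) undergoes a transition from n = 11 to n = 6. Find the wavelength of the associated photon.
1167.49145 nm

First, find the transition energy using E_n = -13.6057 Z² / n² eV:
E_11 = -13.6057 × 2² / 11² = -0.4497752066 eV
E_6 = -13.6057 × 2² / 6² = -1.5117444444 eV

Photon energy: |ΔE| = |E_6 - E_11| = 1.0619692378 eV

Convert to wavelength using E = hc/λ with hc = 1239.84 eV·nm:
λ = hc/E = 1239.84 eV·nm / 1.0619692378 eV
λ = 1167.49145 nm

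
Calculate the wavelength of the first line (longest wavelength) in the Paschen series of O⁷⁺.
29.29066 nm

The longest wavelength corresponds to the smallest energy transition in the series.
The Paschen series has all transitions ending at n_f = 3.

For O⁷⁺ (Z = 8), the first line (α-line) is the jump from n = 4 to n = 3:
E_4 = -13.6057 × 8² / 4² = -54.4228000 eV
E_3 = -13.6057 × 8² / 3² = -96.7516444 eV
ΔE = E_4 - E_3 = 42.3288444 eV

λ = hc/E = 1239.84 eV·nm / 42.3288444 eV
λ = 29.29066 nm

This is the α-line of the Paschen series in O⁷⁺.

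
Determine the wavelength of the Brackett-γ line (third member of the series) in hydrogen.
2164.9450 nm

The lines of a series are numbered from the longest wavelength (smallest ΔE) outward; the third line is the transition from n = n_f + 3 to n_f.
The Brackett series has all transitions ending at n_f = 4.

For H, the third line (γ-line) is the jump from n = 7 to n = 4:
E_7 = -13.6057 / 7² = -0.2776673469 eV
E_4 = -13.6057 / 4² = -0.8503562500 eV
ΔE = E_7 - E_4 = 0.5726889031 eV

λ = hc/E = 1239.84 eV·nm / 0.5726889031 eV
λ = 2164.9450 nm

This is the γ-line of the Brackett series in H.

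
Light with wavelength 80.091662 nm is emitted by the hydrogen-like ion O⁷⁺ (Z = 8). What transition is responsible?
n = 10 → n = 6

First, find the photon energy from the wavelength (hc = 1239.84 eV·nm):
E = hc/λ = 1239.84 eV·nm / 80.091662 nm = 15.480263 eV

The energy levels of O⁷⁺ satisfy E_n = -13.6057 × 8² / n² eV, so an emission n_i → n_f releases
ΔE = 13.6057 × 8² × (1/n_f² − 1/n_i²) eV.

Setting ΔE equal to the photon energy:
1/n_f² − 1/n_i² = 15.480263 / (13.6057 × 8²) = 0.017777778

Since 1/n_i² must be positive, we need 1/n_f² > 0.017777778, i.e. n_f ≤ 7. For each allowed n_f, solve n_i = (1/n_f² − 0.017777778)^(−1/2) and check whether it is a whole number:
  n_f = 1: 1/n_i² = 1.000000000 − 0.017777778 = 0.982222222 → n_i = 1.009  (not an integer) ✗
  n_f = 2: 1/n_i² = 0.250000000 − 0.017777778 = 0.232222222 → n_i = 2.075  (not an integer) ✗
  n_f = 3: 1/n_i² = 0.111111111 − 0.017777778 = 0.093333333 → n_i = 3.273  (not an integer) ✗
  n_f = 4: 1/n_i² = 0.062500000 − 0.017777778 = 0.044722222 → n_i = 4.729  (not an integer) ✗
  n_f = 5: 1/n_i² = 0.040000000 − 0.017777778 = 0.022222222 → n_i = 6.708  (not an integer) ✗
  n_f = 6: 1/n_i² = 0.027777778 − 0.017777778 = 0.010000000 → n_i = 10.000  → integer, n_i = 10 ✓
  n_f = 7: 1/n_i² = 0.020408163 − 0.017777778 = 0.002630385 → n_i = 19.498  (not an integer) ✗

Only n_f = 6 gives an integer upper level, n_i = 10.

The transition is from n = 10 to n = 6 (emission).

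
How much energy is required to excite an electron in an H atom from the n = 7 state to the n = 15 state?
0.2172 eV

The energy levels of a hydrogen-like atom are E_n = -13.6057 eV / n².

Energy at n = 7: E_7 = -13.6057 / 7² = -0.2776673 eV
Energy at n = 15: E_15 = -13.6057 / 15² = -0.0604698 eV

The excitation energy is the difference:
ΔE = E_15 - E_7
ΔE = -0.0604698 - (-0.2776673)
ΔE = 0.2172 eV

Since this is positive, energy must be absorbed (photon absorption).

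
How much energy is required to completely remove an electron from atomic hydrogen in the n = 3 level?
1.5117 eV

The ionization energy is the energy needed to remove the electron completely (n → ∞).

For hydrogen, E_n = -13.6057 eV / n².

At n = 3: E_3 = -13.6057 / 3² = -1.5117444 eV
At n = ∞: E_∞ = 0 eV

Ionization energy = E_∞ - E_3 = 0 - (-1.5117444) = 1.5117444 eV
Ionization energy ≈ 1.5117 eV

This is also called the binding energy of the electron in state n = 3.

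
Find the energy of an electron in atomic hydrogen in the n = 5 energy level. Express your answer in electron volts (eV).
-0.54423 eV

The energy levels of a hydrogen-like atom are given by:
E_n = -13.6057 eV / n²

For n = 5:
E_5 = -13.6057 eV / 5²
E_5 = -13.6057 eV / 25
E_5 = -0.54423 eV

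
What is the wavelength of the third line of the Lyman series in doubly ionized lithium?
10.800179 nm

The lines of a series are numbered from the longest wavelength (smallest ΔE) outward; the third line is the transition from n = n_f + 3 to n_f.
The Lyman series has all transitions ending at n_f = 1.

For Li²⁺ (Z = 3), the third line (γ-line) is the jump from n = 4 to n = 1:
E_4 = -13.6057 × 3² / 4² = -7.65320625 eV
E_1 = -13.6057 × 3² / 1² = -122.45130000 eV
ΔE = E_4 - E_1 = 114.79809375 eV

λ = hc/E = 1239.84 eV·nm / 114.79809375 eV
λ = 10.800179 nm

This is the γ-line of the Lyman series in Li²⁺.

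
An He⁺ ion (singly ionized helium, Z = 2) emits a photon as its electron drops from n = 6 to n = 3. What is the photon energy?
4.5352 eV

The energy levels are E_n = -13.6057 Z² eV / n².

Energy at n = 6: E_6 = -13.6057 × 2² / 6² = -1.5117444 eV
Energy at n = 3: E_3 = -13.6057 × 2² / 3² = -6.0469778 eV

For emission (electron falling to lower state), the photon energy is:
E_photon = E_6 - E_3 = |-1.5117444 - (-6.0469778)|
E_photon = 4.5352 eV

This energy is carried away by the emitted photon.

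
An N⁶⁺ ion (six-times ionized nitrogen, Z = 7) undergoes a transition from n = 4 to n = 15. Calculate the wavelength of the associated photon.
32.0335 nm

First, find the transition energy using E_n = -13.6057 Z² / n² eV:
E_4 = -13.6057 × 7² / 4² = -41.667456 eV
E_15 = -13.6057 × 7² / 15² = -2.963019 eV

Photon energy: |ΔE| = |E_15 - E_4| = 38.704437 eV

Convert to wavelength using E = hc/λ with hc = 1239.84 eV·nm:
λ = hc/E = 1239.84 eV·nm / 38.704437 eV
λ = 32.0335 nm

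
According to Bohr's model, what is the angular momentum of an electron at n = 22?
2.320e-33 J·s (or 22ℏ)

In the Bohr model, angular momentum is quantized:
L = nℏ

where ℏ = h/(2π) = 1.05457e-34 J·s

For n = 22:
L = 22 × 1.05457e-34 J·s
L = 2.320e-33 J·s

This can also be written as L = 22ℏ.
The angular momentum is an integer multiple of the reduced Planck constant.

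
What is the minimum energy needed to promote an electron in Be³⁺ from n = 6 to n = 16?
5.197 eV

The energy levels of a hydrogen-like atom are E_n = -13.6057 Z² eV / n².

Energy at n = 6: E_6 = -13.6057 × 4² / 6² = -6.046978 eV
Energy at n = 16: E_16 = -13.6057 × 4² / 16² = -0.850356 eV

The excitation energy is the difference:
ΔE = E_16 - E_6
ΔE = -0.850356 - (-6.046978)
ΔE = 5.197 eV

Since this is positive, energy must be absorbed (photon absorption).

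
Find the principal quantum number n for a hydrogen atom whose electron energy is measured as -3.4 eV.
n = 2

The exact energy levels follow E_n = -13.6057 eV / n².

The measured value (-3.4 eV) is reported to only 2 significant figures, so we must test candidate n values and see which one matches to that precision.

Candidate energies:
  n = 1:  E = -13.6057/1² = -13.605700 eV
  n = 2:  E = -13.6057/2² = -3.401425 eV  ← matches
  n = 3:  E = -13.6057/3² = -1.511744 eV
  n = 4:  E = -13.6057/4² = -0.850356 eV

Checking against the measurement of -3.4 eV (2 sig figs), only n = 2 agrees:
E_2 = -3.401425 eV, which rounds to -3.4 eV ✓

Therefore n = 2.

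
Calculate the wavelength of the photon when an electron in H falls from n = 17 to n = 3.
846.50 nm

First, find the transition energy using E_n = -13.6057 / n² eV:
E_17 = -13.6057 / 17² = -0.047079 eV
E_3 = -13.6057 / 3² = -1.511744 eV

Photon energy: |ΔE| = |E_3 - E_17| = 1.464665 eV

Convert to wavelength using E = hc/λ with hc = 1239.84 eV·nm:
λ = hc/E = 1239.84 eV·nm / 1.464665 eV
λ = 846.50 nm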